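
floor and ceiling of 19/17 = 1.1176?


19/17 = 1.1176
floor = 1
ceil = 2

floor = 1, ceil = 2


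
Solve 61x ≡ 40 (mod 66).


GCD(61, 66) = 1, unique solution
a^(-1) mod 66 = 13
x = 13 * 40 mod 66 = 58

x ≡ 58 (mod 66)


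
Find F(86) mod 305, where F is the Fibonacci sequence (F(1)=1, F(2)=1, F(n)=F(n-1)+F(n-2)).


F(k) mod 305 for k=1..86:
1, 1, 2, 3, 5, 8, 13, 21, 34, 55, 89, 144, 233, 72, 0, 72, 72, 144, 216, 55, 271, 21, 292, 8, 300, 3, 303, 1, 304, 0, 304, 304, 303, 302, 300, 297, 292, 284, 271, 250, 216, 161, 72, 233, 0, 233, 233, 161, 89, 250, 34, 284, 13, 297, 5, 302, 2, 304, 1, 0, 1, 1, 2, 3, 5, 8, 13, 21, 34, 55, 89, 144, 233, 72, 0, 72, 72, 144, 216, 55, 271, 21, 292, 8, 300, 3
F(86) mod 305 = 3


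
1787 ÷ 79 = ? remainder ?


1787 = 79 * 22 + 49
Check: 1738 + 49 = 1787

q = 22, r = 49


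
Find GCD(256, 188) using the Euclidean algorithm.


256 = 1 * 188 + 68
188 = 2 * 68 + 52
68 = 1 * 52 + 16
52 = 3 * 16 + 4
16 = 4 * 4 + 0
GCD = 4


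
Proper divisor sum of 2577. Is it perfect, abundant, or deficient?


Proper divisors: 1, 3, 859
Sum = 1 + 3 + 859 = 863
863 < 2577 → deficient

s(2577) = 863 (deficient)


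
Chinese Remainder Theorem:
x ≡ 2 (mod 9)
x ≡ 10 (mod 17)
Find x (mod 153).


M = 9*17 = 153
M1 = M/9 = 17, M2 = M/17 = 9
M1^(-1) mod 9 = 8, M2^(-1) mod 17 = 2
x = 2*17*8 + 10*9*2 = 452
452 mod 153 = 146
Check: 146 mod 9 = 2 ✓, 146 mod 17 = 10 ✓

x ≡ 146 (mod 153)


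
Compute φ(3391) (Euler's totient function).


3391 = 3391
Prime factors: 3391
φ(3391) = 3391 × (1-1/3391)
= 3391 × 3390/3391 = 3390

φ(3391) = 3390


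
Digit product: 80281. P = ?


8 × 0 × 2 × 8 × 1 = 0


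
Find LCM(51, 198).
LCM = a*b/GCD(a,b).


GCD(51, 198) = 3
LCM = 51*198/3 = 10098/3 = 3366

LCM = 3366


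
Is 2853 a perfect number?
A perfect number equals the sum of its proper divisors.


Proper divisors of 2853: 1, 3, 9, 317, 951
Sum = 1 + 3 + 9 + 317 + 951 = 1281

No, 2853 is not perfect (1281 ≠ 2853)


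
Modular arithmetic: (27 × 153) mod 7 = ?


27 × 153 = 4131
4131 mod 7 = 1


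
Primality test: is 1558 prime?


1558 / 2 = 779 (exact division)
1558 is NOT prime.

No, 1558 is not prime


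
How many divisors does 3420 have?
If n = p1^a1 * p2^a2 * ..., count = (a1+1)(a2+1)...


3420 = 2^2 × 3^2 × 5^1 × 19^1
d(3420) = (2+1) × (2+1) × (1+1) × (1+1) = 36

36 divisors


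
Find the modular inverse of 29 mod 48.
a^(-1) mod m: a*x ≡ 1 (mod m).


Use the extended Euclidean algorithm on (48, 29); each row r = 48*s + 29*t:
r=48, s=1, t=0
r=29, s=0, t=1
q=1: r=19, s=1, t=-1   [48*(1) + 29*(-1) = 19]
q=1: r=10, s=-1, t=2   [48*(-1) + 29*(2) = 10]
q=1: r=9, s=2, t=-3   [48*(2) + 29*(-3) = 9]
q=1: r=1, s=-3, t=5   [48*(-3) + 29*(5) = 1]
q=9: r=0, s=29, t=-48   [48*(29) + 29*(-48) = 0]
GCD = 1 with t = 5, so 29*(5) ≡ 1 (mod 48)
Inverse = 5 mod 48 = 5
Check: 29 * 5 = 145 ≡ 1 (mod 48)

29^(-1) ≡ 5 (mod 48)


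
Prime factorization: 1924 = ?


1924 / 2 = 962
962 / 2 = 481
481 / 13 = 37
37 / 37 = 1
1924 = 2^2 × 13 × 37


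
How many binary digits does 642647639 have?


642647639 in base 2 = 100110010011100000011001010111
Number of digits = 30

30 digits (base 2)


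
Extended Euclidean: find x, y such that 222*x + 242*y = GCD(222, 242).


Tabular extended Euclidean (each row: r = 222*s + 242*t):
r=222, s=1, t=0
r=242, s=0, t=1
q=0: r=222, s=1, t=0   [222*(1) + 242*(0) = 222]
q=1: r=20, s=-1, t=1   [222*(-1) + 242*(1) = 20]
q=11: r=2, s=12, t=-11   [222*(12) + 242*(-11) = 2]
q=10: r=0, s=-121, t=111   [222*(-121) + 242*(111) = 0]
GCD = 2; from the row with r=2: x=12, y=-11
Check: 222*(12) + 242*(-11) = 2664 - 2662 = 2

GCD = 2, x = 12, y = -11


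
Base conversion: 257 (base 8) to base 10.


257 (base 8) = 175 (decimal)
175 (decimal) = 175 (base 10)


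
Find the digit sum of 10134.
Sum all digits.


1 + 0 + 1 + 3 + 4 = 9


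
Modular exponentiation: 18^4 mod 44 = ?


18^1 mod 44 = 18
18^2 mod 44 = 16
18^3 mod 44 = 24
18^4 mod 44 = 36


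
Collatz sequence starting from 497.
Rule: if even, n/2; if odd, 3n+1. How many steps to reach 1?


497 → 1492 → 746 → 373 → 1120 → 560 → 280 → 140 → 70 → 35 → 106 → 53 → 160 → 80 → 40 → 20 → 10 → 5 → 16 → 8 → 4 → 2 → 1
Total steps = 22

22 steps


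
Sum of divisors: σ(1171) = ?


Divisors of 1171: 1, 1171
Sum = 1 + 1171 = 1172

σ(1171) = 1172


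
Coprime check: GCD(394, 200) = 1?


Euclidean algorithm:
394 = 1 * 200 + 194
200 = 1 * 194 + 6
194 = 32 * 6 + 2
6 = 3 * 2 + 0
GCD(394, 200) = 2

No, not coprime (GCD = 2)


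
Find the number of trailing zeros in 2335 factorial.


floor(2335/5) = 467
floor(2335/25) = 93
floor(2335/125) = 18
floor(2335/625) = 3
Total = 581

581 trailing zeros


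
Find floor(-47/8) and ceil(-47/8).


-47/8 = -5.8750
floor = -6
ceil = -5

floor = -6, ceil = -5


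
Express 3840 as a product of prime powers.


3840 / 2 = 1920
1920 / 2 = 960
960 / 2 = 480
480 / 2 = 240
240 / 2 = 120
120 / 2 = 60
60 / 2 = 30
30 / 2 = 15
15 / 3 = 5
5 / 5 = 1
3840 = 2^8 × 3 × 5


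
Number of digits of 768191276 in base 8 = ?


768191276 in base 8 = 5562325454
Number of digits = 10

10 digits (base 8)


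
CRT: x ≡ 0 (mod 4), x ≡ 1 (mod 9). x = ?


M = 4*9 = 36
M1 = M/4 = 9, M2 = M/9 = 4
M1^(-1) mod 4 = 1, M2^(-1) mod 9 = 7
x = 0*9*1 + 1*4*7 = 28
28 mod 36 = 28
Check: 28 mod 4 = 0 ✓, 28 mod 9 = 1 ✓

x ≡ 28 (mod 36)


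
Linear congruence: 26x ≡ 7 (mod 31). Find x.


GCD(26, 31) = 1, unique solution
a^(-1) mod 31 = 6
x = 6 * 7 mod 31 = 11

x ≡ 11 (mod 31)


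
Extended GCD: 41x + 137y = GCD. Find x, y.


Tabular extended Euclidean (each row: r = 41*s + 137*t):
r=41, s=1, t=0
r=137, s=0, t=1
q=0: r=41, s=1, t=0   [41*(1) + 137*(0) = 41]
q=3: r=14, s=-3, t=1   [41*(-3) + 137*(1) = 14]
q=2: r=13, s=7, t=-2   [41*(7) + 137*(-2) = 13]
q=1: r=1, s=-10, t=3   [41*(-10) + 137*(3) = 1]
q=13: r=0, s=137, t=-41   [41*(137) + 137*(-41) = 0]
GCD = 1; from the row with r=1: x=-10, y=3
Check: 41*(-10) + 137*(3) = -410 + 411 = 1

GCD = 1, x = -10, y = 3


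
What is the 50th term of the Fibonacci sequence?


Sequence: 1, 1, 2, 3, 5, 8, 13, 21, 34, 55, 89, 144, 233, 377, 610, 987, 1597, 2584, 4181, 6765, 10946, 17711, 28657, 46368, 75025, 121393, 196418, 317811, 514229, 832040, 1346269, 2178309, 3524578, 5702887, 9227465, 14930352, 24157817, 39088169, 63245986, 102334155, 165580141, 267914296, 433494437, 701408733, 1134903170, 1836311903, 2971215073, 4807526976, 7778742049, 12586269025
F(50) = 12586269025


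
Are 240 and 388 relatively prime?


Euclidean algorithm:
388 = 1 * 240 + 148
240 = 1 * 148 + 92
148 = 1 * 92 + 56
92 = 1 * 56 + 36
56 = 1 * 36 + 20
36 = 1 * 20 + 16
20 = 1 * 16 + 4
16 = 4 * 4 + 0
GCD(240, 388) = 4

No, not coprime (GCD = 4)


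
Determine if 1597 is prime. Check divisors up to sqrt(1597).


Check divisors up to sqrt(1597) = 39.9625
No divisors found.
1597 is prime.

Yes, 1597 is prime


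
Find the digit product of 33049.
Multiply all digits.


3 × 3 × 0 × 4 × 9 = 0


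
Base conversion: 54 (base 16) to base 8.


54 (base 16) = 84 (decimal)
84 (decimal) = 124 (base 8)


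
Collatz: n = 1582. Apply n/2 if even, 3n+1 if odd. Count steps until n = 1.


1582 → 791 → 2374 → 1187 → 3562 → 1781 → 5344 → 2672 → 1336 → 668 → 334 → 167 → 502 → 251 → 754 → 377 → 1132 → 566 → 283 → 850 → 425 → 1276 → 638 → 319 → 958 → 479 → 1438 → 719 → 2158 → 1079 → 3238 → 1619 → 4858 → 2429 → 7288 → 3644 → 1822 → 911 → 2734 → 1367 → 4102 → 2051 → 6154 → 3077 → 9232 → 4616 → 2308 → 1154 → 577 → 1732 → 866 → 433 → 1300 → 650 → 325 → 976 → 488 → 244 → 122 → 61 → 184 → 92 → 46 → 23 → 70 → 35 → 106 → 53 → 160 → 80 → 40 → 20 → 10 → 5 → 16 → 8 → 4 → 2 → 1
Total steps = 78

78 steps


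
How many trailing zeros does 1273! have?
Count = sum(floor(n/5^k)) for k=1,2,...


floor(1273/5) = 254
floor(1273/25) = 50
floor(1273/125) = 10
floor(1273/625) = 2
Total = 316

316 trailing zeros


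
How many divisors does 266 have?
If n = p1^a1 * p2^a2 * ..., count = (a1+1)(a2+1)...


266 = 2^1 × 7^1 × 19^1
d(266) = (1+1) × (1+1) × (1+1) = 8

8 divisors


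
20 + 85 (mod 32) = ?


20 + 85 = 105
105 mod 32 = 9


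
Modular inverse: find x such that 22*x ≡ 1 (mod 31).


Use the extended Euclidean algorithm on (31, 22); each row r = 31*s + 22*t:
r=31, s=1, t=0
r=22, s=0, t=1
q=1: r=9, s=1, t=-1   [31*(1) + 22*(-1) = 9]
q=2: r=4, s=-2, t=3   [31*(-2) + 22*(3) = 4]
q=2: r=1, s=5, t=-7   [31*(5) + 22*(-7) = 1]
q=4: r=0, s=-22, t=31   [31*(-22) + 22*(31) = 0]
GCD = 1 with t = -7, so 22*(-7) ≡ 1 (mod 31)
Inverse = -7 mod 31 = 24
Check: 22 * 24 = 528 ≡ 1 (mod 31)

22^(-1) ≡ 24 (mod 31)


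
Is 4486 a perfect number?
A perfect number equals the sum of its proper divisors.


Proper divisors of 4486: 1, 2, 2243
Sum = 1 + 2 + 2243 = 2246

No, 4486 is not perfect (2246 ≠ 4486)


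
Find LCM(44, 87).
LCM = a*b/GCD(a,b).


GCD(44, 87) = 1
LCM = 44*87/1 = 3828/1 = 3828

LCM = 3828


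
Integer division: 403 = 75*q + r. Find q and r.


403 = 75 * 5 + 28
Check: 375 + 28 = 403

q = 5, r = 28


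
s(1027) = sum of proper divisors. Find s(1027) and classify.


Proper divisors: 1, 13, 79
Sum = 1 + 13 + 79 = 93
93 < 1027 → deficient

s(1027) = 93 (deficient)


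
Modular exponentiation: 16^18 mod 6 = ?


16^1 mod 6 = 4
16^2 mod 6 = 4
16^3 mod 6 = 4
16^4 mod 6 = 4
16^5 mod 6 = 4
16^6 mod 6 = 4
16^7 mod 6 = 4
16^8 mod 6 = 4
16^9 mod 6 = 4
16^10 mod 6 = 4
16^11 mod 6 = 4
16^12 mod 6 = 4
16^13 mod 6 = 4
16^14 mod 6 = 4
16^15 mod 6 = 4
16^16 mod 6 = 4
16^17 mod 6 = 4
16^18 mod 6 = 4


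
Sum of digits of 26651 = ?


2 + 6 + 6 + 5 + 1 = 20


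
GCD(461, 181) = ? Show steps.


461 = 2 * 181 + 99
181 = 1 * 99 + 82
99 = 1 * 82 + 17
82 = 4 * 17 + 14
17 = 1 * 14 + 3
14 = 4 * 3 + 2
3 = 1 * 2 + 1
2 = 2 * 1 + 0
GCD = 1


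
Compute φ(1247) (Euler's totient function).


1247 = 29 × 43
Prime factors: 29, 43
φ(1247) = 1247 × (1-1/29) × (1-1/43)
= 1247 × 28/29 × 42/43 = 1176

φ(1247) = 1176


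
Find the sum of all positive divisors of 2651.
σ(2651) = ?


Divisors of 2651: 1, 11, 241, 2651
Sum = 1 + 11 + 241 + 2651 = 2904

σ(2651) = 2904


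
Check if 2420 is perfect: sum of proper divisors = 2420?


Proper divisors of 2420: 1, 2, 4, 5, 10, 11, 20, 22, 44, 55, 110, 121, 220, 242, 484, 605, 1210
Sum = 1 + 2 + 4 + 5 + 10 + 11 + 20 + 22 + 44 + 55 + 110 + 121 + 220 + 242 + 484 + 605 + 1210 = 3166

No, 2420 is not perfect (3166 ≠ 2420)


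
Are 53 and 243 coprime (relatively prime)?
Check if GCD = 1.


Euclidean algorithm:
243 = 4 * 53 + 31
53 = 1 * 31 + 22
31 = 1 * 22 + 9
22 = 2 * 9 + 4
9 = 2 * 4 + 1
4 = 4 * 1 + 0
GCD(53, 243) = 1

Yes, coprime (GCD = 1)


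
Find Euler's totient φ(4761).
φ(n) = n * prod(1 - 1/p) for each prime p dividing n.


4761 = 3^2 × 23^2
Prime factors: 3, 23
φ(4761) = 4761 × (1-1/3) × (1-1/23)
= 4761 × 2/3 × 22/23 = 3036

φ(4761) = 3036


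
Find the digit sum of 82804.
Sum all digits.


8 + 2 + 8 + 0 + 4 = 22


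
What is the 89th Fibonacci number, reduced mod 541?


F(k) mod 541 for k=1..89:
1, 1, 2, 3, 5, 8, 13, 21, 34, 55, 89, 144, 233, 377, 69, 446, 515, 420, 394, 273, 126, 399, 525, 383, 367, 209, 35, 244, 279, 523, 261, 243, 504, 206, 169, 375, 3, 378, 381, 218, 58, 276, 334, 69, 403, 472, 334, 265, 58, 323, 381, 163, 3, 166, 169, 335, 504, 298, 261, 18, 279, 297, 35, 332, 367, 158, 525, 142, 126, 268, 394, 121, 515, 95, 69, 164, 233, 397, 89, 486, 34, 520, 13, 533, 5, 538, 2, 540, 1
F(89) mod 541 = 1


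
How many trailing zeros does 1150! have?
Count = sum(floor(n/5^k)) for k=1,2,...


floor(1150/5) = 230
floor(1150/25) = 46
floor(1150/125) = 9
floor(1150/625) = 1
Total = 286

286 trailing zeros


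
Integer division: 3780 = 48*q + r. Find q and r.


3780 = 48 * 78 + 36
Check: 3744 + 36 = 3780

q = 78, r = 36


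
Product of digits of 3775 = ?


3 × 7 × 7 × 5 = 735


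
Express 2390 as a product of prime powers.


2390 / 2 = 1195
1195 / 5 = 239
239 / 239 = 1
2390 = 2 × 5 × 239


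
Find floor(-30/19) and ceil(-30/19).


-30/19 = -1.5789
floor = -2
ceil = -1

floor = -2, ceil = -1


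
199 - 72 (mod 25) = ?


199 - 72 = 127
127 mod 25 = 2


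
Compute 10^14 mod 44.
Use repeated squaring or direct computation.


10^1 mod 44 = 10
10^2 mod 44 = 12
10^3 mod 44 = 32
10^4 mod 44 = 12
10^5 mod 44 = 32
10^6 mod 44 = 12
10^7 mod 44 = 32
10^8 mod 44 = 12
10^9 mod 44 = 32
10^10 mod 44 = 12
10^11 mod 44 = 32
10^12 mod 44 = 12
10^13 mod 44 = 32
10^14 mod 44 = 12


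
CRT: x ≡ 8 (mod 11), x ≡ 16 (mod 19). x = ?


M = 11*19 = 209
M1 = M/11 = 19, M2 = M/19 = 11
M1^(-1) mod 11 = 7, M2^(-1) mod 19 = 7
x = 8*19*7 + 16*11*7 = 2296
2296 mod 209 = 206
Check: 206 mod 11 = 8 ✓, 206 mod 19 = 16 ✓

x ≡ 206 (mod 209)


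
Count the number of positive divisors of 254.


254 = 2^1 × 127^1
d(254) = (1+1) × (1+1) = 4

4 divisors


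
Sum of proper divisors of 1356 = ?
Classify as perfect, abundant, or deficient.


Proper divisors: 1, 2, 3, 4, 6, 12, 113, 226, 339, 452, 678
Sum = 1 + 2 + 3 + 4 + 6 + 12 + 113 + 226 + 339 + 452 + 678 = 1836
1836 > 1356 → abundant

s(1356) = 1836 (abundant)


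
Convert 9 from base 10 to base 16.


9 (base 10) = 9 (decimal)
9 (decimal) = 9 (base 16)


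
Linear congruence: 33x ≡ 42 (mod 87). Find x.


GCD(33, 87) = 3 divides 42
Divide: 11x ≡ 14 (mod 29)
x ≡ 25 (mod 29)


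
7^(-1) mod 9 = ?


Use the extended Euclidean algorithm on (9, 7); each row r = 9*s + 7*t:
r=9, s=1, t=0
r=7, s=0, t=1
q=1: r=2, s=1, t=-1   [9*(1) + 7*(-1) = 2]
q=3: r=1, s=-3, t=4   [9*(-3) + 7*(4) = 1]
q=2: r=0, s=7, t=-9   [9*(7) + 7*(-9) = 0]
GCD = 1 with t = 4, so 7*(4) ≡ 1 (mod 9)
Inverse = 4 mod 9 = 4
Check: 7 * 4 = 28 ≡ 1 (mod 9)

7^(-1) ≡ 4 (mod 9)


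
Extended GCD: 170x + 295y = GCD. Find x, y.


Tabular extended Euclidean (each row: r = 170*s + 295*t):
r=170, s=1, t=0
r=295, s=0, t=1
q=0: r=170, s=1, t=0   [170*(1) + 295*(0) = 170]
q=1: r=125, s=-1, t=1   [170*(-1) + 295*(1) = 125]
q=1: r=45, s=2, t=-1   [170*(2) + 295*(-1) = 45]
q=2: r=35, s=-5, t=3   [170*(-5) + 295*(3) = 35]
q=1: r=10, s=7, t=-4   [170*(7) + 295*(-4) = 10]
q=3: r=5, s=-26, t=15   [170*(-26) + 295*(15) = 5]
q=2: r=0, s=59, t=-34   [170*(59) + 295*(-34) = 0]
GCD = 5; from the row with r=5: x=-26, y=15
Check: 170*(-26) + 295*(15) = -4420 + 4425 = 5

GCD = 5, x = -26, y = 15


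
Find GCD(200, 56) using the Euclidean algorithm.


200 = 3 * 56 + 32
56 = 1 * 32 + 24
32 = 1 * 24 + 8
24 = 3 * 8 + 0
GCD = 8


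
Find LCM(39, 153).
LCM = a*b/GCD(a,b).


GCD(39, 153) = 3
LCM = 39*153/3 = 5967/3 = 1989

LCM = 1989


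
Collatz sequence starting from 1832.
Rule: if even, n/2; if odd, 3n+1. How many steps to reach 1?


1832 → 916 → 458 → 229 → 688 → 344 → 172 → 86 → 43 → 130 → 65 → 196 → 98 → 49 → 148 → 74 → 37 → 112 → 56 → 28 → 14 → 7 → 22 → 11 → 34 → 17 → 52 → 26 → 13 → 40 → 20 → 10 → 5 → 16 → 8 → 4 → 2 → 1
Total steps = 37

37 steps


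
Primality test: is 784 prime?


784 / 2 = 392 (exact division)
784 is NOT prime.

No, 784 is not prime


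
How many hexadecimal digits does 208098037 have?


208098037 in base 16 = C6752F5
Number of digits = 7

7 digits (base 16)


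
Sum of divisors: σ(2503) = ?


Divisors of 2503: 1, 2503
Sum = 1 + 2503 = 2504

σ(2503) = 2504


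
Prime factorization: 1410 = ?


1410 / 2 = 705
705 / 3 = 235
235 / 5 = 47
47 / 47 = 1
1410 = 2 × 3 × 5 × 47


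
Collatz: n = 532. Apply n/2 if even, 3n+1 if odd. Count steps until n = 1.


532 → 266 → 133 → 400 → 200 → 100 → 50 → 25 → 76 → 38 → 19 → 58 → 29 → 88 → 44 → 22 → 11 → 34 → 17 → 52 → 26 → 13 → 40 → 20 → 10 → 5 → 16 → 8 → 4 → 2 → 1
Total steps = 30

30 steps


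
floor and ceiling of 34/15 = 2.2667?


34/15 = 2.2667
floor = 2
ceil = 3

floor = 2, ceil = 3


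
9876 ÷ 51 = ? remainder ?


9876 = 51 * 193 + 33
Check: 9843 + 33 = 9876

q = 193, r = 33


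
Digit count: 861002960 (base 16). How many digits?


861002960 in base 16 = 3351DCD0
Number of digits = 8

8 digits (base 16)


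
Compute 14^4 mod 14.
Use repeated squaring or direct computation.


14^1 mod 14 = 0
14^2 mod 14 = 0
14^3 mod 14 = 0
14^4 mod 14 = 0


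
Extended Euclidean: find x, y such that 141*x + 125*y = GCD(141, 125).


Tabular extended Euclidean (each row: r = 141*s + 125*t):
r=141, s=1, t=0
r=125, s=0, t=1
q=1: r=16, s=1, t=-1   [141*(1) + 125*(-1) = 16]
q=7: r=13, s=-7, t=8   [141*(-7) + 125*(8) = 13]
q=1: r=3, s=8, t=-9   [141*(8) + 125*(-9) = 3]
q=4: r=1, s=-39, t=44   [141*(-39) + 125*(44) = 1]
q=3: r=0, s=125, t=-141   [141*(125) + 125*(-141) = 0]
GCD = 1; from the row with r=1: x=-39, y=44
Check: 141*(-39) + 125*(44) = -5499 + 5500 = 1

GCD = 1, x = -39, y = 44


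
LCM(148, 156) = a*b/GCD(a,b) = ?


GCD(148, 156) = 4
LCM = 148*156/4 = 23088/4 = 5772

LCM = 5772


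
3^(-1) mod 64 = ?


Use the extended Euclidean algorithm on (64, 3); each row r = 64*s + 3*t:
r=64, s=1, t=0
r=3, s=0, t=1
q=21: r=1, s=1, t=-21   [64*(1) + 3*(-21) = 1]
q=3: r=0, s=-3, t=64   [64*(-3) + 3*(64) = 0]
GCD = 1 with t = -21, so 3*(-21) ≡ 1 (mod 64)
Inverse = -21 mod 64 = 43
Check: 3 * 43 = 129 ≡ 1 (mod 64)

3^(-1) ≡ 43 (mod 64)


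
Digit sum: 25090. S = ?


2 + 5 + 0 + 9 + 0 = 16


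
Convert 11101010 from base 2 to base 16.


11101010 (base 2) = 234 (decimal)
234 (decimal) = EA (base 16)


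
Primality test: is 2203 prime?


Check divisors up to sqrt(2203) = 46.9361
No divisors found.
2203 is prime.

Yes, 2203 is prime


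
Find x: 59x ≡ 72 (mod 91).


GCD(59, 91) = 1, unique solution
a^(-1) mod 91 = 54
x = 54 * 72 mod 91 = 66

x ≡ 66 (mod 91)


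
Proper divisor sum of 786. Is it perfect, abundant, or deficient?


Proper divisors: 1, 2, 3, 6, 131, 262, 393
Sum = 1 + 2 + 3 + 6 + 131 + 262 + 393 = 798
798 > 786 → abundant

s(786) = 798 (abundant)


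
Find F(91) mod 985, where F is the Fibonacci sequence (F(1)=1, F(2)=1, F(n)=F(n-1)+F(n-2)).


F(k) mod 985 for k=1..91:
1, 1, 2, 3, 5, 8, 13, 21, 34, 55, 89, 144, 233, 377, 610, 2, 612, 614, 241, 855, 111, 966, 92, 73, 165, 238, 403, 641, 59, 700, 759, 474, 248, 722, 970, 707, 692, 414, 121, 535, 656, 206, 862, 83, 945, 43, 3, 46, 49, 95, 144, 239, 383, 622, 20, 642, 662, 319, 981, 315, 311, 626, 937, 578, 530, 123, 653, 776, 444, 235, 679, 914, 608, 537, 160, 697, 857, 569, 441, 25, 466, 491, 957, 463, 435, 898, 348, 261, 609, 870, 494
F(91) mod 985 = 494


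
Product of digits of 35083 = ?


3 × 5 × 0 × 8 × 3 = 0


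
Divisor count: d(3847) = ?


3847 = 3847^1
d(3847) = (1+1) = 2

2 divisors


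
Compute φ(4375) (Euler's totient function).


4375 = 5^4 × 7
Prime factors: 5, 7
φ(4375) = 4375 × (1-1/5) × (1-1/7)
= 4375 × 4/5 × 6/7 = 3000

φ(4375) = 3000


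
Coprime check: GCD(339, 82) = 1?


Euclidean algorithm:
339 = 4 * 82 + 11
82 = 7 * 11 + 5
11 = 2 * 5 + 1
5 = 5 * 1 + 0
GCD(339, 82) = 1

Yes, coprime (GCD = 1)


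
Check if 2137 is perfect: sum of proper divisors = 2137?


Proper divisors of 2137: 1
Sum = 1 = 1

No, 2137 is not perfect (1 ≠ 2137)


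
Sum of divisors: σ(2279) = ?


Divisors of 2279: 1, 43, 53, 2279
Sum = 1 + 43 + 53 + 2279 = 2376

σ(2279) = 2376


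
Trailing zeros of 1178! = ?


floor(1178/5) = 235
floor(1178/25) = 47
floor(1178/125) = 9
floor(1178/625) = 1
Total = 292

292 trailing zeros


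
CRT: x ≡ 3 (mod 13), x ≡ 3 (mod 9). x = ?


M = 13*9 = 117
M1 = M/13 = 9, M2 = M/9 = 13
M1^(-1) mod 13 = 3, M2^(-1) mod 9 = 7
x = 3*9*3 + 3*13*7 = 354
354 mod 117 = 3
Check: 3 mod 13 = 3 ✓, 3 mod 9 = 3 ✓

x ≡ 3 (mod 117)


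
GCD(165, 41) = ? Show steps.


165 = 4 * 41 + 1
41 = 41 * 1 + 0
GCD = 1


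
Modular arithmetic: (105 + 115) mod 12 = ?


105 + 115 = 220
220 mod 12 = 4


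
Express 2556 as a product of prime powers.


2556 / 2 = 1278
1278 / 2 = 639
639 / 3 = 213
213 / 3 = 71
71 / 71 = 1
2556 = 2^2 × 3^2 × 71


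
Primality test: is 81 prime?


81 / 3 = 27 (exact division)
81 is NOT prime.

No, 81 is not prime


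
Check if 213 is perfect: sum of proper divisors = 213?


Proper divisors of 213: 1, 3, 71
Sum = 1 + 3 + 71 = 75

No, 213 is not perfect (75 ≠ 213)


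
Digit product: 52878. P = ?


5 × 2 × 8 × 7 × 8 = 4480


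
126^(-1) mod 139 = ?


Use the extended Euclidean algorithm on (139, 126); each row r = 139*s + 126*t:
r=139, s=1, t=0
r=126, s=0, t=1
q=1: r=13, s=1, t=-1   [139*(1) + 126*(-1) = 13]
q=9: r=9, s=-9, t=10   [139*(-9) + 126*(10) = 9]
q=1: r=4, s=10, t=-11   [139*(10) + 126*(-11) = 4]
q=2: r=1, s=-29, t=32   [139*(-29) + 126*(32) = 1]
q=4: r=0, s=126, t=-139   [139*(126) + 126*(-139) = 0]
GCD = 1 with t = 32, so 126*(32) ≡ 1 (mod 139)
Inverse = 32 mod 139 = 32
Check: 126 * 32 = 4032 ≡ 1 (mod 139)

126^(-1) ≡ 32 (mod 139)


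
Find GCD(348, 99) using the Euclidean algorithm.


348 = 3 * 99 + 51
99 = 1 * 51 + 48
51 = 1 * 48 + 3
48 = 16 * 3 + 0
GCD = 3


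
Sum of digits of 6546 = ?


6 + 5 + 4 + 6 = 21


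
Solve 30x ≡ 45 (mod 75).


GCD(30, 75) = 15 divides 45
Divide: 2x ≡ 3 (mod 5)
x ≡ 4 (mod 5)


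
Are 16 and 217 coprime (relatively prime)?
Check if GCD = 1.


Euclidean algorithm:
217 = 13 * 16 + 9
16 = 1 * 9 + 7
9 = 1 * 7 + 2
7 = 3 * 2 + 1
2 = 2 * 1 + 0
GCD(16, 217) = 1

Yes, coprime (GCD = 1)


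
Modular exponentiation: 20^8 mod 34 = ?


20^1 mod 34 = 20
20^2 mod 34 = 26
20^3 mod 34 = 10
20^4 mod 34 = 30
20^5 mod 34 = 22
20^6 mod 34 = 32
20^7 mod 34 = 28
20^8 mod 34 = 16


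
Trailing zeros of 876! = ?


floor(876/5) = 175
floor(876/25) = 35
floor(876/125) = 7
floor(876/625) = 1
Total = 218

218 trailing zeros


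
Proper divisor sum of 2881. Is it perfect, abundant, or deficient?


Proper divisors: 1, 43, 67
Sum = 1 + 43 + 67 = 111
111 < 2881 → deficient

s(2881) = 111 (deficient)


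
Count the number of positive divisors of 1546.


1546 = 2^1 × 773^1
d(1546) = (1+1) × (1+1) = 4

4 divisors


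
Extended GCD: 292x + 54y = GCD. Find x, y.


Tabular extended Euclidean (each row: r = 292*s + 54*t):
r=292, s=1, t=0
r=54, s=0, t=1
q=5: r=22, s=1, t=-5   [292*(1) + 54*(-5) = 22]
q=2: r=10, s=-2, t=11   [292*(-2) + 54*(11) = 10]
q=2: r=2, s=5, t=-27   [292*(5) + 54*(-27) = 2]
q=5: r=0, s=-27, t=146   [292*(-27) + 54*(146) = 0]
GCD = 2; from the row with r=2: x=5, y=-27
Check: 292*(5) + 54*(-27) = 1460 - 1458 = 2

GCD = 2, x = 5, y = -27


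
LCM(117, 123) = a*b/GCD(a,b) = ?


GCD(117, 123) = 3
LCM = 117*123/3 = 14391/3 = 4797

LCM = 4797


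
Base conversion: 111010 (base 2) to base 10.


111010 (base 2) = 58 (decimal)
58 (decimal) = 58 (base 10)


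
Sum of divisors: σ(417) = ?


Divisors of 417: 1, 3, 139, 417
Sum = 1 + 3 + 139 + 417 = 560

σ(417) = 560


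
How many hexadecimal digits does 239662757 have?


239662757 in base 16 = E48F6A5
Number of digits = 7

7 digits (base 16)


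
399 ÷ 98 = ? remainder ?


399 = 98 * 4 + 7
Check: 392 + 7 = 399

q = 4, r = 7


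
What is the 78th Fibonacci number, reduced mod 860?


F(k) mod 860 for k=1..78:
1, 1, 2, 3, 5, 8, 13, 21, 34, 55, 89, 144, 233, 377, 610, 127, 737, 4, 741, 745, 626, 511, 277, 788, 205, 133, 338, 471, 809, 420, 369, 789, 298, 227, 525, 752, 417, 309, 726, 175, 41, 216, 257, 473, 730, 343, 213, 556, 769, 465, 374, 839, 353, 332, 685, 157, 842, 139, 121, 260, 381, 641, 162, 803, 105, 48, 153, 201, 354, 555, 49, 604, 653, 397, 190, 587, 777, 504
F(78) mod 860 = 504


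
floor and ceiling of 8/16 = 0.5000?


8/16 = 0.5000
floor = 0
ceil = 1

floor = 0, ceil = 1


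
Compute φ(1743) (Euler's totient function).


1743 = 3 × 7 × 83
Prime factors: 3, 7, 83
φ(1743) = 1743 × (1-1/3) × (1-1/7) × (1-1/83)
= 1743 × 2/3 × 6/7 × 82/83 = 984

φ(1743) = 984


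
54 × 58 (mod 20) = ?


54 × 58 = 3132
3132 mod 20 = 12


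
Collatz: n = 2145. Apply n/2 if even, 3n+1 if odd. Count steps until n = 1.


2145 → 6436 → 3218 → 1609 → 4828 → 2414 → 1207 → 3622 → 1811 → 5434 → 2717 → 8152 → 4076 → 2038 → 1019 → 3058 → 1529 → 4588 → 2294 → 1147 → 3442 → 1721 → 5164 → 2582 → 1291 → 3874 → 1937 → 5812 → 2906 → 1453 → 4360 → 2180 → 1090 → 545 → 1636 → 818 → 409 → 1228 → 614 → 307 → 922 → 461 → 1384 → 692 → 346 → 173 → 520 → 260 → 130 → 65 → 196 → 98 → 49 → 148 → 74 → 37 → 112 → 56 → 28 → 14 → 7 → 22 → 11 → 34 → 17 → 52 → 26 → 13 → 40 → 20 → 10 → 5 → 16 → 8 → 4 → 2 → 1
Total steps = 76

76 steps


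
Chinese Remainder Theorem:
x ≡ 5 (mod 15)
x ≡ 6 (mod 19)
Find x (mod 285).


M = 15*19 = 285
M1 = M/15 = 19, M2 = M/19 = 15
M1^(-1) mod 15 = 4, M2^(-1) mod 19 = 14
x = 5*19*4 + 6*15*14 = 1640
1640 mod 285 = 215
Check: 215 mod 15 = 5 ✓, 215 mod 19 = 6 ✓

x ≡ 215 (mod 285)


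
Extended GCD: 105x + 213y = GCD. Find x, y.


Tabular extended Euclidean (each row: r = 105*s + 213*t):
r=105, s=1, t=0
r=213, s=0, t=1
q=0: r=105, s=1, t=0   [105*(1) + 213*(0) = 105]
q=2: r=3, s=-2, t=1   [105*(-2) + 213*(1) = 3]
q=35: r=0, s=71, t=-35   [105*(71) + 213*(-35) = 0]
GCD = 3; from the row with r=3: x=-2, y=1
Check: 105*(-2) + 213*(1) = -210 + 213 = 3

GCD = 3, x = -2, y = 1


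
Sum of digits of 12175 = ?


1 + 2 + 1 + 7 + 5 = 16


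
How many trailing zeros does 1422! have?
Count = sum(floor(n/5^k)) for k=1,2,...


floor(1422/5) = 284
floor(1422/25) = 56
floor(1422/125) = 11
floor(1422/625) = 2
Total = 353

353 trailing zeros


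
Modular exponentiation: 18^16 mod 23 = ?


18^1 mod 23 = 18
18^2 mod 23 = 2
18^3 mod 23 = 13
18^4 mod 23 = 4
18^5 mod 23 = 3
18^6 mod 23 = 8
18^7 mod 23 = 6
18^8 mod 23 = 16
18^9 mod 23 = 12
18^10 mod 23 = 9
18^11 mod 23 = 1
18^12 mod 23 = 18
18^13 mod 23 = 2
18^14 mod 23 = 13
18^15 mod 23 = 4
18^16 mod 23 = 3


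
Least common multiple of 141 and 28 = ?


GCD(141, 28) = 1
LCM = 141*28/1 = 3948/1 = 3948

LCM = 3948


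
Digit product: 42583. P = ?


4 × 2 × 5 × 8 × 3 = 960


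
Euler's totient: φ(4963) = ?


4963 = 7 × 709
Prime factors: 7, 709
φ(4963) = 4963 × (1-1/7) × (1-1/709)
= 4963 × 6/7 × 708/709 = 4248

φ(4963) = 4248


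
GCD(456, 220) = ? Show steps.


456 = 2 * 220 + 16
220 = 13 * 16 + 12
16 = 1 * 12 + 4
12 = 3 * 4 + 0
GCD = 4


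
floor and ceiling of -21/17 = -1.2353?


-21/17 = -1.2353
floor = -2
ceil = -1

floor = -2, ceil = -1


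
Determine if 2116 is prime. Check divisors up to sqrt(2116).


2116 / 2 = 1058 (exact division)
2116 is NOT prime.

No, 2116 is not prime


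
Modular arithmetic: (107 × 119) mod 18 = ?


107 × 119 = 12733
12733 mod 18 = 7


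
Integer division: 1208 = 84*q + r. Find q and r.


1208 = 84 * 14 + 32
Check: 1176 + 32 = 1208

q = 14, r = 32


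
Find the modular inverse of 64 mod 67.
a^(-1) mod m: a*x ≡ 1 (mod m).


Use the extended Euclidean algorithm on (67, 64); each row r = 67*s + 64*t:
r=67, s=1, t=0
r=64, s=0, t=1
q=1: r=3, s=1, t=-1   [67*(1) + 64*(-1) = 3]
q=21: r=1, s=-21, t=22   [67*(-21) + 64*(22) = 1]
q=3: r=0, s=64, t=-67   [67*(64) + 64*(-67) = 0]
GCD = 1 with t = 22, so 64*(22) ≡ 1 (mod 67)
Inverse = 22 mod 67 = 22
Check: 64 * 22 = 1408 ≡ 1 (mod 67)

64^(-1) ≡ 22 (mod 67)


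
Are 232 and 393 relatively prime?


Euclidean algorithm:
393 = 1 * 232 + 161
232 = 1 * 161 + 71
161 = 2 * 71 + 19
71 = 3 * 19 + 14
19 = 1 * 14 + 5
14 = 2 * 5 + 4
5 = 1 * 4 + 1
4 = 4 * 1 + 0
GCD(232, 393) = 1

Yes, coprime (GCD = 1)


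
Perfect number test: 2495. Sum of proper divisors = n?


Proper divisors of 2495: 1, 5, 499
Sum = 1 + 5 + 499 = 505

No, 2495 is not perfect (505 ≠ 2495)


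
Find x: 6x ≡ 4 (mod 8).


GCD(6, 8) = 2 divides 4
Divide: 3x ≡ 2 (mod 4)
x ≡ 2 (mod 4)


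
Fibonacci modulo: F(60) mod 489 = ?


F(k) mod 489 for k=1..60:
1, 1, 2, 3, 5, 8, 13, 21, 34, 55, 89, 144, 233, 377, 121, 9, 130, 139, 269, 408, 188, 107, 295, 402, 208, 121, 329, 450, 290, 251, 52, 303, 355, 169, 35, 204, 239, 443, 193, 147, 340, 487, 338, 336, 185, 32, 217, 249, 466, 226, 203, 429, 143, 83, 226, 309, 46, 355, 401, 267
F(60) mod 489 = 267


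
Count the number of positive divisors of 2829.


2829 = 3^1 × 23^1 × 41^1
d(2829) = (1+1) × (1+1) × (1+1) = 8

8 divisors


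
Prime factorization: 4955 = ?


4955 / 5 = 991
991 / 991 = 1
4955 = 5 × 991


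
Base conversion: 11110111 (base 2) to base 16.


11110111 (base 2) = 247 (decimal)
247 (decimal) = F7 (base 16)


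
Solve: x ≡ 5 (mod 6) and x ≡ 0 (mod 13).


M = 6*13 = 78
M1 = M/6 = 13, M2 = M/13 = 6
M1^(-1) mod 6 = 1, M2^(-1) mod 13 = 11
x = 5*13*1 + 0*6*11 = 65
65 mod 78 = 65
Check: 65 mod 6 = 5 ✓, 65 mod 13 = 0 ✓

x ≡ 65 (mod 78)


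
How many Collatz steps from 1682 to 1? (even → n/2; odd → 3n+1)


1682 → 841 → 2524 → 1262 → 631 → 1894 → 947 → 2842 → 1421 → 4264 → 2132 → 1066 → 533 → 1600 → 800 → 400 → 200 → 100 → 50 → 25 → 76 → 38 → 19 → 58 → 29 → 88 → 44 → 22 → 11 → 34 → 17 → 52 → 26 → 13 → 40 → 20 → 10 → 5 → 16 → 8 → 4 → 2 → 1
Total steps = 42

42 steps


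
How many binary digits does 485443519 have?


485443519 in base 2 = 11100111011110100011110111111
Number of digits = 29

29 digits (base 2)


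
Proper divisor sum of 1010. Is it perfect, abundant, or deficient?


Proper divisors: 1, 2, 5, 10, 101, 202, 505
Sum = 1 + 2 + 5 + 10 + 101 + 202 + 505 = 826
826 < 1010 → deficient

s(1010) = 826 (deficient)


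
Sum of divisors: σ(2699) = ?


Divisors of 2699: 1, 2699
Sum = 1 + 2699 = 2700

σ(2699) = 2700


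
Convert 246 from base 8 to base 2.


246 (base 8) = 166 (decimal)
166 (decimal) = 10100110 (base 2)


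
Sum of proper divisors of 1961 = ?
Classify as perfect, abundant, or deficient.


Proper divisors: 1, 37, 53
Sum = 1 + 37 + 53 = 91
91 < 1961 → deficient

s(1961) = 91 (deficient)


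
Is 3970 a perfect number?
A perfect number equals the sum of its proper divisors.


Proper divisors of 3970: 1, 2, 5, 10, 397, 794, 1985
Sum = 1 + 2 + 5 + 10 + 397 + 794 + 1985 = 3194

No, 3970 is not perfect (3194 ≠ 3970)


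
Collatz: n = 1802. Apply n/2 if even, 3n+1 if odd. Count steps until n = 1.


1802 → 901 → 2704 → 1352 → 676 → 338 → 169 → 508 → 254 → 127 → 382 → 191 → 574 → 287 → 862 → 431 → 1294 → 647 → 1942 → 971 → 2914 → 1457 → 4372 → 2186 → 1093 → 3280 → 1640 → 820 → 410 → 205 → 616 → 308 → 154 → 77 → 232 → 116 → 58 → 29 → 88 → 44 → 22 → 11 → 34 → 17 → 52 → 26 → 13 → 40 → 20 → 10 → 5 → 16 → 8 → 4 → 2 → 1
Total steps = 55

55 steps


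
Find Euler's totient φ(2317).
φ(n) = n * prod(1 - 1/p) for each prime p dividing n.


2317 = 7 × 331
Prime factors: 7, 331
φ(2317) = 2317 × (1-1/7) × (1-1/331)
= 2317 × 6/7 × 330/331 = 1980

φ(2317) = 1980


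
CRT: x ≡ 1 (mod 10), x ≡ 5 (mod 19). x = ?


M = 10*19 = 190
M1 = M/10 = 19, M2 = M/19 = 10
M1^(-1) mod 10 = 9, M2^(-1) mod 19 = 2
x = 1*19*9 + 5*10*2 = 271
271 mod 190 = 81
Check: 81 mod 10 = 1 ✓, 81 mod 19 = 5 ✓

x ≡ 81 (mod 190)


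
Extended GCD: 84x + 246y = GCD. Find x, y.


Tabular extended Euclidean (each row: r = 84*s + 246*t):
r=84, s=1, t=0
r=246, s=0, t=1
q=0: r=84, s=1, t=0   [84*(1) + 246*(0) = 84]
q=2: r=78, s=-2, t=1   [84*(-2) + 246*(1) = 78]
q=1: r=6, s=3, t=-1   [84*(3) + 246*(-1) = 6]
q=13: r=0, s=-41, t=14   [84*(-41) + 246*(14) = 0]
GCD = 6; from the row with r=6: x=3, y=-1
Check: 84*(3) + 246*(-1) = 252 - 246 = 6

GCD = 6, x = 3, y = -1


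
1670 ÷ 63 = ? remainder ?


1670 = 63 * 26 + 32
Check: 1638 + 32 = 1670

q = 26, r = 32


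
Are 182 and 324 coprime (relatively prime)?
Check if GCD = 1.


Euclidean algorithm:
324 = 1 * 182 + 142
182 = 1 * 142 + 40
142 = 3 * 40 + 22
40 = 1 * 22 + 18
22 = 1 * 18 + 4
18 = 4 * 4 + 2
4 = 2 * 2 + 0
GCD(182, 324) = 2

No, not coprime (GCD = 2)


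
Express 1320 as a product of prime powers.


1320 / 2 = 660
660 / 2 = 330
330 / 2 = 165
165 / 3 = 55
55 / 5 = 11
11 / 11 = 1
1320 = 2^3 × 3 × 5 × 11


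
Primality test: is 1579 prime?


Check divisors up to sqrt(1579) = 39.7366
No divisors found.
1579 is prime.

Yes, 1579 is prime


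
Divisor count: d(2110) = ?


2110 = 2^1 × 5^1 × 211^1
d(2110) = (1+1) × (1+1) × (1+1) = 8

8 divisors


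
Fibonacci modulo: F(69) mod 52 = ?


F(k) mod 52 for k=1..69:
1, 1, 2, 3, 5, 8, 13, 21, 34, 3, 37, 40, 25, 13, 38, 51, 37, 36, 21, 5, 26, 31, 5, 36, 41, 25, 14, 39, 1, 40, 41, 29, 18, 47, 13, 8, 21, 29, 50, 27, 25, 0, 25, 25, 50, 23, 21, 44, 13, 5, 18, 23, 41, 12, 1, 13, 14, 27, 41, 16, 5, 21, 26, 47, 21, 16, 37, 1, 38
F(69) mod 52 = 38


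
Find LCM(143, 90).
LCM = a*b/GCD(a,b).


GCD(143, 90) = 1
LCM = 143*90/1 = 12870/1 = 12870

LCM = 12870


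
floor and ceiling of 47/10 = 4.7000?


47/10 = 4.7000
floor = 4
ceil = 5

floor = 4, ceil = 5


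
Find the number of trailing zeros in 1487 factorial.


floor(1487/5) = 297
floor(1487/25) = 59
floor(1487/125) = 11
floor(1487/625) = 2
Total = 369

369 trailing zeros


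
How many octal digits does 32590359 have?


32590359 in base 8 = 174245027
Number of digits = 9

9 digits (base 8)


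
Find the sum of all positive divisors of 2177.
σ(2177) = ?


Divisors of 2177: 1, 7, 311, 2177
Sum = 1 + 7 + 311 + 2177 = 2496

σ(2177) = 2496


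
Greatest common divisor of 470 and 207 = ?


470 = 2 * 207 + 56
207 = 3 * 56 + 39
56 = 1 * 39 + 17
39 = 2 * 17 + 5
17 = 3 * 5 + 2
5 = 2 * 2 + 1
2 = 2 * 1 + 0
GCD = 1


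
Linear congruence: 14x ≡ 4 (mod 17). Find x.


GCD(14, 17) = 1, unique solution
a^(-1) mod 17 = 11
x = 11 * 4 mod 17 = 10

x ≡ 10 (mod 17)


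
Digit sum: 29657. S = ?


2 + 9 + 6 + 5 + 7 = 29


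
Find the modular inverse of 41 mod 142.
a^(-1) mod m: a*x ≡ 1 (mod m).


Use the extended Euclidean algorithm on (142, 41); each row r = 142*s + 41*t:
r=142, s=1, t=0
r=41, s=0, t=1
q=3: r=19, s=1, t=-3   [142*(1) + 41*(-3) = 19]
q=2: r=3, s=-2, t=7   [142*(-2) + 41*(7) = 3]
q=6: r=1, s=13, t=-45   [142*(13) + 41*(-45) = 1]
q=3: r=0, s=-41, t=142   [142*(-41) + 41*(142) = 0]
GCD = 1 with t = -45, so 41*(-45) ≡ 1 (mod 142)
Inverse = -45 mod 142 = 97
Check: 41 * 97 = 3977 ≡ 1 (mod 142)

41^(-1) ≡ 97 (mod 142)


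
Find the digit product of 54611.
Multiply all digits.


5 × 4 × 6 × 1 × 1 = 120


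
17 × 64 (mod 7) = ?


17 × 64 = 1088
1088 mod 7 = 3


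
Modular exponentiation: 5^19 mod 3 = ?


5^1 mod 3 = 2
5^2 mod 3 = 1
5^3 mod 3 = 2
5^4 mod 3 = 1
5^5 mod 3 = 2
5^6 mod 3 = 1
5^7 mod 3 = 2
5^8 mod 3 = 1
5^9 mod 3 = 2
5^10 mod 3 = 1
5^11 mod 3 = 2
5^12 mod 3 = 1
5^13 mod 3 = 2
5^14 mod 3 = 1
5^15 mod 3 = 2
5^16 mod 3 = 1
5^17 mod 3 = 2
5^18 mod 3 = 1
5^19 mod 3 = 2


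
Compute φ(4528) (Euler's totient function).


4528 = 2^4 × 283
Prime factors: 2, 283
φ(4528) = 4528 × (1-1/2) × (1-1/283)
= 4528 × 1/2 × 282/283 = 2256

φ(4528) = 2256


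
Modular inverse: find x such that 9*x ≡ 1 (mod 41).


Use the extended Euclidean algorithm on (41, 9); each row r = 41*s + 9*t:
r=41, s=1, t=0
r=9, s=0, t=1
q=4: r=5, s=1, t=-4   [41*(1) + 9*(-4) = 5]
q=1: r=4, s=-1, t=5   [41*(-1) + 9*(5) = 4]
q=1: r=1, s=2, t=-9   [41*(2) + 9*(-9) = 1]
q=4: r=0, s=-9, t=41   [41*(-9) + 9*(41) = 0]
GCD = 1 with t = -9, so 9*(-9) ≡ 1 (mod 41)
Inverse = -9 mod 41 = 32
Check: 9 * 32 = 288 ≡ 1 (mod 41)

9^(-1) ≡ 32 (mod 41)


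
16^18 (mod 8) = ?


16^1 mod 8 = 0
16^2 mod 8 = 0
16^3 mod 8 = 0
16^4 mod 8 = 0
16^5 mod 8 = 0
16^6 mod 8 = 0
16^7 mod 8 = 0
16^8 mod 8 = 0
16^9 mod 8 = 0
16^10 mod 8 = 0
16^11 mod 8 = 0
16^12 mod 8 = 0
16^13 mod 8 = 0
16^14 mod 8 = 0
16^15 mod 8 = 0
16^16 mod 8 = 0
16^17 mod 8 = 0
16^18 mod 8 = 0


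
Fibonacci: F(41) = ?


Sequence: 1, 1, 2, 3, 5, 8, 13, 21, 34, 55, 89, 144, 233, 377, 610, 987, 1597, 2584, 4181, 6765, 10946, 17711, 28657, 46368, 75025, 121393, 196418, 317811, 514229, 832040, 1346269, 2178309, 3524578, 5702887, 9227465, 14930352, 24157817, 39088169, 63245986, 102334155, 165580141
F(41) = 165580141


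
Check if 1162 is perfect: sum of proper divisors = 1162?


Proper divisors of 1162: 1, 2, 7, 14, 83, 166, 581
Sum = 1 + 2 + 7 + 14 + 83 + 166 + 581 = 854

No, 1162 is not perfect (854 ≠ 1162)


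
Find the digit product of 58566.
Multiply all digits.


5 × 8 × 5 × 6 × 6 = 7200


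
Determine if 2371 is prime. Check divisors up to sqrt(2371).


Check divisors up to sqrt(2371) = 48.6929
No divisors found.
2371 is prime.

Yes, 2371 is prime


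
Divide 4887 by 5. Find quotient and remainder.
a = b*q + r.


4887 = 5 * 977 + 2
Check: 4885 + 2 = 4887

q = 977, r = 2


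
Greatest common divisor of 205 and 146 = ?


205 = 1 * 146 + 59
146 = 2 * 59 + 28
59 = 2 * 28 + 3
28 = 9 * 3 + 1
3 = 3 * 1 + 0
GCD = 1


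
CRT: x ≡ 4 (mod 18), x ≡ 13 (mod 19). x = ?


M = 18*19 = 342
M1 = M/18 = 19, M2 = M/19 = 18
M1^(-1) mod 18 = 1, M2^(-1) mod 19 = 18
x = 4*19*1 + 13*18*18 = 4288
4288 mod 342 = 184
Check: 184 mod 18 = 4 ✓, 184 mod 19 = 13 ✓

x ≡ 184 (mod 342)


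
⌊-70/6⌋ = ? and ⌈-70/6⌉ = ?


-70/6 = -11.6667
floor = -12
ceil = -11

floor = -12, ceil = -11


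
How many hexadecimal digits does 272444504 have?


272444504 in base 16 = 103D2C58
Number of digits = 8

8 digits (base 16)


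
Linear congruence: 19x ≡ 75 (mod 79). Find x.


GCD(19, 79) = 1, unique solution
a^(-1) mod 79 = 25
x = 25 * 75 mod 79 = 58

x ≡ 58 (mod 79)


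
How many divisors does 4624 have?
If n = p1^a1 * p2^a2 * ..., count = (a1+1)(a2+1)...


4624 = 2^4 × 17^2
d(4624) = (4+1) × (2+1) = 15

15 divisors


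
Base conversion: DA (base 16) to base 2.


DA (base 16) = 218 (decimal)
218 (decimal) = 11011010 (base 2)


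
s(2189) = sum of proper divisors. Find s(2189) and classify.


Proper divisors: 1, 11, 199
Sum = 1 + 11 + 199 = 211
211 < 2189 → deficient

s(2189) = 211 (deficient)


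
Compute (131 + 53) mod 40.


131 + 53 = 184
184 mod 40 = 24


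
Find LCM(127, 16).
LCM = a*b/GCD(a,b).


GCD(127, 16) = 1
LCM = 127*16/1 = 2032/1 = 2032

LCM = 2032


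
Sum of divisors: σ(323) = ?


Divisors of 323: 1, 17, 19, 323
Sum = 1 + 17 + 19 + 323 = 360

σ(323) = 360


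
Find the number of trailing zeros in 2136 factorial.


floor(2136/5) = 427
floor(2136/25) = 85
floor(2136/125) = 17
floor(2136/625) = 3
Total = 532

532 trailing zeros


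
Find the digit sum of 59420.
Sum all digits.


5 + 9 + 4 + 2 + 0 = 20


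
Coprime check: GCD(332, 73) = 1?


Euclidean algorithm:
332 = 4 * 73 + 40
73 = 1 * 40 + 33
40 = 1 * 33 + 7
33 = 4 * 7 + 5
7 = 1 * 5 + 2
5 = 2 * 2 + 1
2 = 2 * 1 + 0
GCD(332, 73) = 1

Yes, coprime (GCD = 1)


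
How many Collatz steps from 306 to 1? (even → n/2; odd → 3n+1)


306 → 153 → 460 → 230 → 115 → 346 → 173 → 520 → 260 → 130 → 65 → 196 → 98 → 49 → 148 → 74 → 37 → 112 → 56 → 28 → 14 → 7 → 22 → 11 → 34 → 17 → 52 → 26 → 13 → 40 → 20 → 10 → 5 → 16 → 8 → 4 → 2 → 1
Total steps = 37

37 steps
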